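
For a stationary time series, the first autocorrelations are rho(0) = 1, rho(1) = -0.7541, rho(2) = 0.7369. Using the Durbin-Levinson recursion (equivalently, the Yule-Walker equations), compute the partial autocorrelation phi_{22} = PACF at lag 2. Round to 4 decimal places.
\phi_{22} = 0.3900

The PACF at lag k is phi_{kk}, the last component of the solution
to the Yule-Walker system G_k phi = r_k where
  (G_k)_{ij} = rho(|i - j|), (r_k)_i = rho(i), i,j = 1..k.
Equivalently, Durbin-Levinson gives phi_{kk} iteratively:
  phi_{11} = rho(1)
  phi_{kk} = [rho(k) - sum_{j=1..k-1} phi_{k-1,j} rho(k-j)]
            / [1 - sum_{j=1..k-1} phi_{k-1,j} rho(j)],
  phi_{k,j} = phi_{k-1,j} - phi_{kk} phi_{k-1,k-j},  j = 1..k-1.
Step k = 1:
  phi_11 = rho(1) = -0.7541.
Step k = 2:
  phi_22 = [rho(2) - phi_11 rho(1)] / [1 - phi_11 rho(1)] = [0.7369 - (-0.7541)(-0.7541)] / [1 - (-0.7541)(-0.7541)]
         = 0.16823319 / 0.43133319 = 0.39.
Therefore phi_{22} = 0.3900.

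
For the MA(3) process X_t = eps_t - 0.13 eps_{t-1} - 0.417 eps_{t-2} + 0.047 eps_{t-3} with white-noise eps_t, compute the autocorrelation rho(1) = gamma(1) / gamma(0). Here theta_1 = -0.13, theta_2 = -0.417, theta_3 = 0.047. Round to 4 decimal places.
\rho(1) = -0.0800

For an MA(q) process with theta_0 = 1, the autocovariance is
  gamma(k) = sigma^2 * sum_{i=0..q-k} theta_i * theta_{i+k},
and rho(k) = gamma(k) / gamma(0). Sigma^2 cancels.
  numerator   = (1)*(-0.13) + (-0.13)*(-0.417) + (-0.417)*(0.047) = -0.095389.
  denominator = (1)^2 + (-0.13)^2 + (-0.417)^2 + (0.047)^2 = 1.192998.
  rho(1) = -0.095389 / 1.192998 = -0.0800.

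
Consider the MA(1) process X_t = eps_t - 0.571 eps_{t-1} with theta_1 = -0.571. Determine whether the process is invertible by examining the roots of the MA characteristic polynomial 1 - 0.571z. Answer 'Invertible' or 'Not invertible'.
\text{Invertible}

The MA(q) characteristic polynomial is P(z) = 1 - 0.571z.
Invertibility requires all roots to lie outside the unit circle, i.e. |z| > 1 for every root.
This is linear in z: 1 + (-0.571) z = 0  =>  z = -1/(-0.571) = 1.751313,  |z| = 1.751313.
Moduli of all roots: 1.7513.
All moduli strictly greater than 1? Yes.
Verdict: Invertible.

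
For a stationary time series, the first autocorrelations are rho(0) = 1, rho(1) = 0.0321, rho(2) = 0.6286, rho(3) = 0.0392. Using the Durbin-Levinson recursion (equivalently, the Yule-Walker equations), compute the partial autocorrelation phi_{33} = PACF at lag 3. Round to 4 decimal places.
\phi_{33} = 0.0191

The PACF at lag k is phi_{kk}, the last component of the solution
to the Yule-Walker system G_k phi = r_k where
  (G_k)_{ij} = rho(|i - j|), (r_k)_i = rho(i), i,j = 1..k.
Equivalently, Durbin-Levinson gives phi_{kk} iteratively:
  phi_{11} = rho(1)
  phi_{kk} = [rho(k) - sum_{j=1..k-1} phi_{k-1,j} rho(k-j)]
            / [1 - sum_{j=1..k-1} phi_{k-1,j} rho(j)],
  phi_{k,j} = phi_{k-1,j} - phi_{kk} phi_{k-1,k-j},  j = 1..k-1.
Step k = 1:
  phi_11 = rho(1) = 0.0321.
Step k = 2:
  phi_22 = [rho(2) - phi_11 rho(1)] / [1 - phi_11 rho(1)] = [0.6286 - (0.0321)(0.0321)] / [1 - (0.0321)(0.0321)]
         = 0.62756959 / 0.99896959 = 0.628217.
  Update: phi_21 = phi_11 - phi_22 phi_11 = 0.0321 - (0.628217)(0.0321) = 0.011934.
Step k = 3:
  phi_33 = [rho(3) - phi_21 rho(2) - phi_22 rho(1)] / [1 - phi_21 rho(1) - phi_22 rho(2)]
    numerator   = 0.0392 - (0.011934)(0.6286) - (0.628217)(0.0321) = 0.01153238
    denominator = 1 - (0.011934)(0.0321) - (0.628217)(0.6286) = 0.60471976
  phi_33 = 0.01153238 / 0.60471976 = 0.0191.
Therefore phi_{33} = 0.0191.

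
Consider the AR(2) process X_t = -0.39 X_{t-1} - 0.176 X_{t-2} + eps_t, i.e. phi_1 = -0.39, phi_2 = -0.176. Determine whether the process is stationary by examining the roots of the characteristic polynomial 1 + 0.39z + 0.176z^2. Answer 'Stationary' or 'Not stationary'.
\text{Stationary}

The AR(p) characteristic polynomial is P(z) = 1 + 0.39z + 0.176z^2.
Stationarity requires all roots to lie outside the unit circle, i.e. |z| > 1 for every root.
Set 1 + (0.39) z + (0.176) z^2 = 0, i.e. a z^2 + b z + c = 0 with a = 0.176, b = 0.39, c = 1.
Discriminant D = b^2 - 4ac = (0.39)^2 - 4*(0.176)*1 = 0.1521 - (0.704) = -0.5519.
D < 0, so the roots are the complex-conjugate pair z = (-b +/- i sqrt(-D)) / (2a) = -1.108 +/- 2.1105i.
For a conjugate pair |z|^2 = z * conj(z) = (product of roots) = c/a = 1/(0.176) = 5.681818, so |z| = sqrt(5.681818) = 2.3837 for both roots.
Moduli of all roots: 2.3837, 2.3837.
All moduli strictly greater than 1? Yes.
Verdict: Stationary.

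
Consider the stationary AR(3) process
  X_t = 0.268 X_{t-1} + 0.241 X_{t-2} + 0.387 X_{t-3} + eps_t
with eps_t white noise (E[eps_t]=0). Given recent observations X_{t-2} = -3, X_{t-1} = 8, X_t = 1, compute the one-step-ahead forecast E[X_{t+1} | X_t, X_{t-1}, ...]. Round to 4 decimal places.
E[X_{t+1} \mid \mathcal F_t] = 1.0350

For an AR(p) model X_t = c + sum_i phi_i X_{t-i} + eps_t, the
one-step-ahead conditional mean is
  E[X_{t+1} | X_t, ...] = c + sum_i phi_i X_{t+1-i}.
Substitute known values:
  E[X_{t+1} | ...] = (0.268) * (1) + (0.241) * (8) + (0.387) * (-3)
                   = 1.0350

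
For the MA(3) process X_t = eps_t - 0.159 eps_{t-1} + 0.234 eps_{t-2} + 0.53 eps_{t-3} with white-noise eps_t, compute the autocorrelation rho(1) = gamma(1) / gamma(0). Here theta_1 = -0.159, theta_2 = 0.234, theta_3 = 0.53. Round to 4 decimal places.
\rho(1) = -0.0530

For an MA(q) process with theta_0 = 1, the autocovariance is
  gamma(k) = sigma^2 * sum_{i=0..q-k} theta_i * theta_{i+k},
and rho(k) = gamma(k) / gamma(0). Sigma^2 cancels.
  numerator   = (1)*(-0.159) + (-0.159)*(0.234) + (0.234)*(0.53) = -0.072186.
  denominator = (1)^2 + (-0.159)^2 + (0.234)^2 + (0.53)^2 = 1.360937.
  rho(1) = -0.072186 / 1.360937 = -0.0530.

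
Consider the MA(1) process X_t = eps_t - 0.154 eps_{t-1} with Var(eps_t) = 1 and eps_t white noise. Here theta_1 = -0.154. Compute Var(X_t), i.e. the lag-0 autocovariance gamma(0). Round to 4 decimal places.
\gamma(0) = 1.0237

For an MA(q) process X_t = eps_t + sum_i theta_i eps_{t-i} with
Var(eps_t) = sigma^2, the variance is
  gamma(0) = sigma^2 * (1 + sum_i theta_i^2).
  sum_i theta_i^2 = (-0.154)^2 = 0.023716.
  gamma(0) = 1 * (1 + 0.023716) = 1 * 1.023716 = 1.023716, which rounds to 1.0237.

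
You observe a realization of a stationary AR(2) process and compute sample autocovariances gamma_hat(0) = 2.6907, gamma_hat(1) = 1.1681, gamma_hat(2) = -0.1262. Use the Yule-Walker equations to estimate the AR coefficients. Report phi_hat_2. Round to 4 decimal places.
\hat\phi_{2} = -0.2900

The Yule-Walker equations for an AR(p) process read, in matrix form,
  Gamma_p phi = r_p,   with   (Gamma_p)_{ij} = gamma(|i - j|),
                       (r_p)_i = gamma(i),   i,j = 1..p.
Substitute the sample gammas (Toeplitz matrix and right-hand side of size 2):
  Gamma_p = [[2.6907, 1.1681], [1.1681, 2.6907]]
  r_p     = [1.1681, -0.1262]
Written out:
  2.6907 phi_1 + 1.1681 phi_2 = 1.1681
  1.1681 phi_1 + 2.6907 phi_2 = -0.1262
Solve by Cramer's rule:
  det = gamma(0)^2 - gamma(1)^2 = (2.6907)^2 - (1.1681)^2 = 7.23986649 - 1.36445761 = 5.87540888
  phi_hat_1 = [gamma(1) gamma(0) - gamma(1) gamma(2)] / det = [(1.1681)(2.6907) - (1.1681)(-0.1262)] / 5.87540888 = 3.29042089 / 5.87540888 = 0.56
  phi_hat_2 = [gamma(0) gamma(2) - gamma(1)^2] / det = [(2.6907)(-0.1262) - (1.1681)^2] / 5.87540888 = -1.70402395 / 5.87540888 = -0.29
So phi_hat = [0.5600, -0.2900].
Therefore phi_hat_2 = -0.2900.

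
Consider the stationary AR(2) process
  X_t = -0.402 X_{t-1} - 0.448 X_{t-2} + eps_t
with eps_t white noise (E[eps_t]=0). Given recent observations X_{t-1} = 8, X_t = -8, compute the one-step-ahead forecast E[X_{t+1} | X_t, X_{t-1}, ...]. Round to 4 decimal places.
E[X_{t+1} \mid \mathcal F_t] = -0.3680

For an AR(p) model X_t = c + sum_i phi_i X_{t-i} + eps_t, the
one-step-ahead conditional mean is
  E[X_{t+1} | X_t, ...] = c + sum_i phi_i X_{t+1-i}.
Substitute known values:
  E[X_{t+1} | ...] = (-0.402) * (-8) + (-0.448) * (8)
                   = -0.3680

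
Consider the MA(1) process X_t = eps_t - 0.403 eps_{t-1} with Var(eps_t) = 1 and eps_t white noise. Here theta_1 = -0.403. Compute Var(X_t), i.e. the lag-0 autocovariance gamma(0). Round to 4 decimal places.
\gamma(0) = 1.1624

For an MA(q) process X_t = eps_t + sum_i theta_i eps_{t-i} with
Var(eps_t) = sigma^2, the variance is
  gamma(0) = sigma^2 * (1 + sum_i theta_i^2).
  sum_i theta_i^2 = (-0.403)^2 = 0.162409.
  gamma(0) = 1 * (1 + 0.162409) = 1 * 1.162409 = 1.162409, which rounds to 1.1624.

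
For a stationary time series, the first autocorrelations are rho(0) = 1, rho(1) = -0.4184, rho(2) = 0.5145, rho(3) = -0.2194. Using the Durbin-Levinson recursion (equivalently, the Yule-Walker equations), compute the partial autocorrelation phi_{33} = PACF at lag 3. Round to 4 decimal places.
\phi_{33} = 0.1159

The PACF at lag k is phi_{kk}, the last component of the solution
to the Yule-Walker system G_k phi = r_k where
  (G_k)_{ij} = rho(|i - j|), (r_k)_i = rho(i), i,j = 1..k.
Equivalently, Durbin-Levinson gives phi_{kk} iteratively:
  phi_{11} = rho(1)
  phi_{kk} = [rho(k) - sum_{j=1..k-1} phi_{k-1,j} rho(k-j)]
            / [1 - sum_{j=1..k-1} phi_{k-1,j} rho(j)],
  phi_{k,j} = phi_{k-1,j} - phi_{kk} phi_{k-1,k-j},  j = 1..k-1.
Step k = 1:
  phi_11 = rho(1) = -0.4184.
Step k = 2:
  phi_22 = [rho(2) - phi_11 rho(1)] / [1 - phi_11 rho(1)] = [0.5145 - (-0.4184)(-0.4184)] / [1 - (-0.4184)(-0.4184)]
         = 0.33944144 / 0.82494144 = 0.411473.
  Update: phi_21 = phi_11 - phi_22 phi_11 = -0.4184 - (0.411473)(-0.4184) = -0.24624.
Step k = 3:
  phi_33 = [rho(3) - phi_21 rho(2) - phi_22 rho(1)] / [1 - phi_21 rho(1) - phi_22 rho(2)]
    numerator   = -0.2194 - (-0.24624)(0.5145) - (0.411473)(-0.4184) = 0.0794507
    denominator = 1 - (-0.24624)(-0.4184) - (0.411473)(0.5145) = 0.68527032
  phi_33 = 0.0794507 / 0.68527032 = 0.1159.
Therefore phi_{33} = 0.1159.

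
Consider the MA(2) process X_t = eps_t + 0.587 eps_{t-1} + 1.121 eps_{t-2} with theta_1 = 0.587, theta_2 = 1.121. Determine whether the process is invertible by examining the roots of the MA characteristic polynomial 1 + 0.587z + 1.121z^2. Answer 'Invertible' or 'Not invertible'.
\text{Not invertible}

The MA(q) characteristic polynomial is P(z) = 1 + 0.587z + 1.121z^2.
Invertibility requires all roots to lie outside the unit circle, i.e. |z| > 1 for every root.
Set 1 + (0.587) z + (1.121) z^2 = 0, i.e. a z^2 + b z + c = 0 with a = 1.121, b = 0.587, c = 1.
Discriminant D = b^2 - 4ac = (0.587)^2 - 4*(1.121)*1 = 0.344569 - (4.484) = -4.139431.
D < 0, so the roots are the complex-conjugate pair z = (-b +/- i sqrt(-D)) / (2a) = -0.2618 +/- 0.9075i.
For a conjugate pair |z|^2 = z * conj(z) = (product of roots) = c/a = 1/(1.121) = 0.892061, so |z| = sqrt(0.892061) = 0.9445 for both roots.
Moduli of all roots: 0.9445, 0.9445.
All moduli strictly greater than 1? No.
Verdict: Not invertible.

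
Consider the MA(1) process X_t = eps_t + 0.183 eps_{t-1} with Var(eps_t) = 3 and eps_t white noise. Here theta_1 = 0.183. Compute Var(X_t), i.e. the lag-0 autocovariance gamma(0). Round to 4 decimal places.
\gamma(0) = 3.1005

For an MA(q) process X_t = eps_t + sum_i theta_i eps_{t-i} with
Var(eps_t) = sigma^2, the variance is
  gamma(0) = sigma^2 * (1 + sum_i theta_i^2).
  sum_i theta_i^2 = (0.183)^2 = 0.033489.
  gamma(0) = 3 * (1 + 0.033489) = 3 * 1.033489 = 3.100467, which rounds to 3.1005.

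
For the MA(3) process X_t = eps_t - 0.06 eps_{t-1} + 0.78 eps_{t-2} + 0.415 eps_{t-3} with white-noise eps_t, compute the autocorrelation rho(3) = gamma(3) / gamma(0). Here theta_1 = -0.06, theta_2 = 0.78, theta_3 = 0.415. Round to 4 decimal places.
\rho(3) = 0.2326

For an MA(q) process with theta_0 = 1, the autocovariance is
  gamma(k) = sigma^2 * sum_{i=0..q-k} theta_i * theta_{i+k},
and rho(k) = gamma(k) / gamma(0). Sigma^2 cancels.
  numerator   = (1)*(0.415) = 0.415.
  denominator = (1)^2 + (-0.06)^2 + (0.78)^2 + (0.415)^2 = 1.784225.
  rho(3) = 0.415 / 1.784225 = 0.2326.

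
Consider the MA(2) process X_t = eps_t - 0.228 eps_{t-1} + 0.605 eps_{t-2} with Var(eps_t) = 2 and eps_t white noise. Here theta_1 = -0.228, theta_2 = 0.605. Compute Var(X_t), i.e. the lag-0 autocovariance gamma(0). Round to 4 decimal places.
\gamma(0) = 2.8360

For an MA(q) process X_t = eps_t + sum_i theta_i eps_{t-i} with
Var(eps_t) = sigma^2, the variance is
  gamma(0) = sigma^2 * (1 + sum_i theta_i^2).
  sum_i theta_i^2 = (-0.228)^2 + (0.605)^2 = 0.051984 + 0.366025 = 0.418009.
  gamma(0) = 2 * (1 + 0.418009) = 2 * 1.418009 = 2.836018, which rounds to 2.8360.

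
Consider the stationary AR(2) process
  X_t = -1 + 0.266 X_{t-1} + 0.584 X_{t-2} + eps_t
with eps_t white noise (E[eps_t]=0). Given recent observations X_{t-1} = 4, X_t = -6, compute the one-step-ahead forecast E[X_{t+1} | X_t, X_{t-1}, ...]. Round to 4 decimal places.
E[X_{t+1} \mid \mathcal F_t] = -0.2600

For an AR(p) model X_t = c + sum_i phi_i X_{t-i} + eps_t, the
one-step-ahead conditional mean is
  E[X_{t+1} | X_t, ...] = c + sum_i phi_i X_{t+1-i}.
Substitute known values:
  E[X_{t+1} | ...] = -1 + (0.266) * (-6) + (0.584) * (4)
                   = -0.2600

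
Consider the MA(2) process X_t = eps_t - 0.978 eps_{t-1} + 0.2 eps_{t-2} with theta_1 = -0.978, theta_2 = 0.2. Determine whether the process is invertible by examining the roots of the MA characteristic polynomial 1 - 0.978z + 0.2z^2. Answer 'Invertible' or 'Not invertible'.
\text{Invertible}

The MA(q) characteristic polynomial is P(z) = 1 - 0.978z + 0.2z^2.
Invertibility requires all roots to lie outside the unit circle, i.e. |z| > 1 for every root.
Set 1 + (-0.978) z + (0.2) z^2 = 0, i.e. a z^2 + b z + c = 0 with a = 0.2, b = -0.978, c = 1.
Discriminant D = b^2 - 4ac = (-0.978)^2 - 4*(0.2)*1 = 0.956484 - (0.8) = 0.156484.
D >= 0, so the roots are real: z = (-b +/- sqrt(D)) / (2a) = (0.978 +/- 0.395581) / (0.4).
  z_1 = (0.978 + 0.395581) / (0.4) = 3.434,   |z_1| = 3.434.
  z_2 = (0.978 - 0.395581) / (0.4) = 1.456,   |z_2| = 1.456.
Moduli of all roots: 3.4340, 1.4560.
All moduli strictly greater than 1? Yes.
Verdict: Invertible.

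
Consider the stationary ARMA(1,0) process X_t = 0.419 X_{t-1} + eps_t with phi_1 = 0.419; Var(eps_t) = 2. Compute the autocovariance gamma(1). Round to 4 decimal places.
\gamma(1) = 1.0164

Multiply the model equation by X_{t-k} and take expectations. With theta_0 = psi_0 = 1 and psi_j the MA(infinity) weights, this gives
  gamma(k) - sum_i phi_i gamma(k-i) = c_k,
  c_k = sigma^2 * sum_{j=k..q} theta_j psi_{j-k}   (c_k = 0 for k > q),
using gamma(-m) = gamma(m).
Pure AR (q = 0): c_0 = sigma^2 = 2, c_k = 0 for k >= 1.
Equations for k = 0 and k = 1 (AR order 1):
  gamma(0) = phi_1 gamma(1) + c_0
  gamma(1) = phi_1 gamma(0) + c_1
Substituting the second into the first: gamma(0) (1 - phi_1^2) = c_0 + phi_1 c_1, so
  gamma(0) = c_0 / (1 - phi_1^2) = 2 / (1 - (0.419)^2) = 2 / 0.824439 = 2.425892.
  gamma(1) = phi_1 gamma(0) = (0.419)(2.425892) = 1.016449.
Therefore gamma(1) = 1.0164 (to 4 decimal places).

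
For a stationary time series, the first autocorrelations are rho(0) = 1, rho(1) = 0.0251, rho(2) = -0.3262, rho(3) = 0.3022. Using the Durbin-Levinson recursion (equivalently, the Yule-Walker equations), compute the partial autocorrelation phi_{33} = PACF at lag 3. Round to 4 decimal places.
\phi_{33} = 0.3600

The PACF at lag k is phi_{kk}, the last component of the solution
to the Yule-Walker system G_k phi = r_k where
  (G_k)_{ij} = rho(|i - j|), (r_k)_i = rho(i), i,j = 1..k.
Equivalently, Durbin-Levinson gives phi_{kk} iteratively:
  phi_{11} = rho(1)
  phi_{kk} = [rho(k) - sum_{j=1..k-1} phi_{k-1,j} rho(k-j)]
            / [1 - sum_{j=1..k-1} phi_{k-1,j} rho(j)],
  phi_{k,j} = phi_{k-1,j} - phi_{kk} phi_{k-1,k-j},  j = 1..k-1.
Step k = 1:
  phi_11 = rho(1) = 0.0251.
Step k = 2:
  phi_22 = [rho(2) - phi_11 rho(1)] / [1 - phi_11 rho(1)] = [-0.3262 - (0.0251)(0.0251)] / [1 - (0.0251)(0.0251)]
         = -0.32683001 / 0.99936999 = -0.327036.
  Update: phi_21 = phi_11 - phi_22 phi_11 = 0.0251 - (-0.327036)(0.0251) = 0.033309.
Step k = 3:
  phi_33 = [rho(3) - phi_21 rho(2) - phi_22 rho(1)] / [1 - phi_21 rho(1) - phi_22 rho(2)]
    numerator   = 0.3022 - (0.033309)(-0.3262) - (-0.327036)(0.0251) = 0.32127387
    denominator = 1 - (0.033309)(0.0251) - (-0.327036)(-0.3262) = 0.8924848
  phi_33 = 0.32127387 / 0.8924848 = 0.36.
Therefore phi_{33} = 0.3600.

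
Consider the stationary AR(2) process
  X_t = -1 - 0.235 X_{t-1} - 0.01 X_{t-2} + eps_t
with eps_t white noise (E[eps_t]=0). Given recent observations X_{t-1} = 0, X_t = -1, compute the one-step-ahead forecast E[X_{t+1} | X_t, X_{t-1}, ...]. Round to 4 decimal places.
E[X_{t+1} \mid \mathcal F_t] = -0.7650

For an AR(p) model X_t = c + sum_i phi_i X_{t-i} + eps_t, the
one-step-ahead conditional mean is
  E[X_{t+1} | X_t, ...] = c + sum_i phi_i X_{t+1-i}.
Substitute known values:
  E[X_{t+1} | ...] = -1 + (-0.235) * (-1) + (-0.01) * (0)
                   = -0.7650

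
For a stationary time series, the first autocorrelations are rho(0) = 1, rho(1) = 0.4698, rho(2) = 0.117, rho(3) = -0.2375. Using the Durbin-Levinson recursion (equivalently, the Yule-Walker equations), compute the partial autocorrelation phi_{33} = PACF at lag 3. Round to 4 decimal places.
\phi_{33} = -0.3099

The PACF at lag k is phi_{kk}, the last component of the solution
to the Yule-Walker system G_k phi = r_k where
  (G_k)_{ij} = rho(|i - j|), (r_k)_i = rho(i), i,j = 1..k.
Equivalently, Durbin-Levinson gives phi_{kk} iteratively:
  phi_{11} = rho(1)
  phi_{kk} = [rho(k) - sum_{j=1..k-1} phi_{k-1,j} rho(k-j)]
            / [1 - sum_{j=1..k-1} phi_{k-1,j} rho(j)],
  phi_{k,j} = phi_{k-1,j} - phi_{kk} phi_{k-1,k-j},  j = 1..k-1.
Step k = 1:
  phi_11 = rho(1) = 0.4698.
Step k = 2:
  phi_22 = [rho(2) - phi_11 rho(1)] / [1 - phi_11 rho(1)] = [0.117 - (0.4698)(0.4698)] / [1 - (0.4698)(0.4698)]
         = -0.10371204 / 0.77928796 = -0.133086.
  Update: phi_21 = phi_11 - phi_22 phi_11 = 0.4698 - (-0.133086)(0.4698) = 0.532324.
Step k = 3:
  phi_33 = [rho(3) - phi_21 rho(2) - phi_22 rho(1)] / [1 - phi_21 rho(1) - phi_22 rho(2)]
    numerator   = -0.2375 - (0.532324)(0.117) - (-0.133086)(0.4698) = -0.23725823
    denominator = 1 - (0.532324)(0.4698) - (-0.133086)(0.117) = 0.76548538
  phi_33 = -0.23725823 / 0.76548538 = -0.3099.
Therefore phi_{33} = -0.3099.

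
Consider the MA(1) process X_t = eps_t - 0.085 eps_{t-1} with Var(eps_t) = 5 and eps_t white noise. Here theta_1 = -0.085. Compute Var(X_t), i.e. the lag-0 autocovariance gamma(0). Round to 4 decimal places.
\gamma(0) = 5.0361

For an MA(q) process X_t = eps_t + sum_i theta_i eps_{t-i} with
Var(eps_t) = sigma^2, the variance is
  gamma(0) = sigma^2 * (1 + sum_i theta_i^2).
  sum_i theta_i^2 = (-0.085)^2 = 0.007225.
  gamma(0) = 5 * (1 + 0.007225) = 5 * 1.007225 = 5.036125, which rounds to 5.0361.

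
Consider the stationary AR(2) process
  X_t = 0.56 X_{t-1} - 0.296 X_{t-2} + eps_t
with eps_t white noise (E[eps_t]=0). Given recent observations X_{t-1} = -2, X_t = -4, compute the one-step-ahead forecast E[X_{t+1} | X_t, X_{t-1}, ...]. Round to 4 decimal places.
E[X_{t+1} \mid \mathcal F_t] = -1.6480

For an AR(p) model X_t = c + sum_i phi_i X_{t-i} + eps_t, the
one-step-ahead conditional mean is
  E[X_{t+1} | X_t, ...] = c + sum_i phi_i X_{t+1-i}.
Substitute known values:
  E[X_{t+1} | ...] = (0.56) * (-4) + (-0.296) * (-2)
                   = -1.6480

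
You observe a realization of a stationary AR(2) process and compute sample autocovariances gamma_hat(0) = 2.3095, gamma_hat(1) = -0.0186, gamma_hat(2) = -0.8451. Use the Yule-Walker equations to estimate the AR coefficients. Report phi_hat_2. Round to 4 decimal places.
\hat\phi_{2} = -0.3660

The Yule-Walker equations for an AR(p) process read, in matrix form,
  Gamma_p phi = r_p,   with   (Gamma_p)_{ij} = gamma(|i - j|),
                       (r_p)_i = gamma(i),   i,j = 1..p.
Substitute the sample gammas (Toeplitz matrix and right-hand side of size 2):
  Gamma_p = [[2.3095, -0.0186], [-0.0186, 2.3095]]
  r_p     = [-0.0186, -0.8451]
Written out:
  2.3095 phi_1 - 0.0186 phi_2 = -0.0186
  -0.0186 phi_1 + 2.3095 phi_2 = -0.8451
Solve by Cramer's rule:
  det = gamma(0)^2 - gamma(1)^2 = (2.3095)^2 - (-0.0186)^2 = 5.33379025 - 0.00034596 = 5.33344429
  phi_hat_1 = [gamma(1) gamma(0) - gamma(1) gamma(2)] / det = [(-0.0186)(2.3095) - (-0.0186)(-0.8451)] / 5.33344429 = -0.05867556 / 5.33344429 = -0.011
  phi_hat_2 = [gamma(0) gamma(2) - gamma(1)^2] / det = [(2.3095)(-0.8451) - (-0.0186)^2] / 5.33344429 = -1.95210441 / 5.33344429 = -0.366
So phi_hat = [-0.0110, -0.3660].
Therefore phi_hat_2 = -0.3660.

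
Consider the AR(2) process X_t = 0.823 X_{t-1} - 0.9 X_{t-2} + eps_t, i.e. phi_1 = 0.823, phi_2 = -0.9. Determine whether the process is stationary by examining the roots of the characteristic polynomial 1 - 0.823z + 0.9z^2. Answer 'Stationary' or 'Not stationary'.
\text{Stationary}

The AR(p) characteristic polynomial is P(z) = 1 - 0.823z + 0.9z^2.
Stationarity requires all roots to lie outside the unit circle, i.e. |z| > 1 for every root.
Set 1 + (-0.823) z + (0.9) z^2 = 0, i.e. a z^2 + b z + c = 0 with a = 0.9, b = -0.823, c = 1.
Discriminant D = b^2 - 4ac = (-0.823)^2 - 4*(0.9)*1 = 0.677329 - (3.6) = -2.922671.
D < 0, so the roots are the complex-conjugate pair z = (-b +/- i sqrt(-D)) / (2a) = 0.4572 +/- 0.9498i.
For a conjugate pair |z|^2 = z * conj(z) = (product of roots) = c/a = 1/(0.9) = 1.111111, so |z| = sqrt(1.111111) = 1.0541 for both roots.
Moduli of all roots: 1.0541, 1.0541.
All moduli strictly greater than 1? Yes.
Verdict: Stationary.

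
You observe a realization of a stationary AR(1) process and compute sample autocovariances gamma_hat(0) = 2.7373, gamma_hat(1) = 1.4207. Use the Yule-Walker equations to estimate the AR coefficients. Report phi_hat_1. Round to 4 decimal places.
\hat\phi_{1} = 0.5190

The Yule-Walker equations for an AR(p) process read, in matrix form,
  Gamma_p phi = r_p,   with   (Gamma_p)_{ij} = gamma(|i - j|),
                       (r_p)_i = gamma(i),   i,j = 1..p.
Substitute the sample gammas (Toeplitz matrix and right-hand side of size 1):
  Gamma_p = [[2.7373]]
  r_p     = [1.4207]
With p = 1 this is the single equation gamma(0) phi_1 = gamma(1):
  phi_hat_1 = gamma(1) / gamma(0) = 1.4207 / 2.7373 = 0.5190.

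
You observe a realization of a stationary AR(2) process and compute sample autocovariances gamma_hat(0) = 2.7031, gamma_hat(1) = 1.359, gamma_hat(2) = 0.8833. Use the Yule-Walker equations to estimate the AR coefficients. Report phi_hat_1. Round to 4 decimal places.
\hat\phi_{1} = 0.4530

The Yule-Walker equations for an AR(p) process read, in matrix form,
  Gamma_p phi = r_p,   with   (Gamma_p)_{ij} = gamma(|i - j|),
                       (r_p)_i = gamma(i),   i,j = 1..p.
Substitute the sample gammas (Toeplitz matrix and right-hand side of size 2):
  Gamma_p = [[2.7031, 1.359], [1.359, 2.7031]]
  r_p     = [1.359, 0.8833]
Written out:
  2.7031 phi_1 + 1.359 phi_2 = 1.359
  1.359 phi_1 + 2.7031 phi_2 = 0.8833
Solve by Cramer's rule:
  det = gamma(0)^2 - gamma(1)^2 = (2.7031)^2 - (1.359)^2 = 7.30674961 - 1.846881 = 5.45986861
  phi_hat_1 = [gamma(1) gamma(0) - gamma(1) gamma(2)] / det = [(1.359)(2.7031) - (1.359)(0.8833)] / 5.45986861 = 2.4731082 / 5.45986861 = 0.453
  phi_hat_2 = [gamma(0) gamma(2) - gamma(1)^2] / det = [(2.7031)(0.8833) - (1.359)^2] / 5.45986861 = 0.54076723 / 5.45986861 = 0.099
So phi_hat = [0.4530, 0.0990].
Therefore phi_hat_1 = 0.4530.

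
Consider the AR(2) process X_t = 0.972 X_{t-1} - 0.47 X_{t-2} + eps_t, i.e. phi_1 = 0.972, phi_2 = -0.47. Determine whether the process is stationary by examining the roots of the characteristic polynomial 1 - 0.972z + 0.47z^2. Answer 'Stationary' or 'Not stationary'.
\text{Stationary}

The AR(p) characteristic polynomial is P(z) = 1 - 0.972z + 0.47z^2.
Stationarity requires all roots to lie outside the unit circle, i.e. |z| > 1 for every root.
Set 1 + (-0.972) z + (0.47) z^2 = 0, i.e. a z^2 + b z + c = 0 with a = 0.47, b = -0.972, c = 1.
Discriminant D = b^2 - 4ac = (-0.972)^2 - 4*(0.47)*1 = 0.944784 - (1.88) = -0.935216.
D < 0, so the roots are the complex-conjugate pair z = (-b +/- i sqrt(-D)) / (2a) = 1.034 +/- 1.0288i.
For a conjugate pair |z|^2 = z * conj(z) = (product of roots) = c/a = 1/(0.47) = 2.12766, so |z| = sqrt(2.12766) = 1.4586 for both roots.
Moduli of all roots: 1.4586, 1.4586.
All moduli strictly greater than 1? Yes.
Verdict: Stationary.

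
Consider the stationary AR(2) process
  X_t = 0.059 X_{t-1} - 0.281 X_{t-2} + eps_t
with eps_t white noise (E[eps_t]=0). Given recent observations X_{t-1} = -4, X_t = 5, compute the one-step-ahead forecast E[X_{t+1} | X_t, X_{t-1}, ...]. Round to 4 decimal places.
E[X_{t+1} \mid \mathcal F_t] = 1.4190

For an AR(p) model X_t = c + sum_i phi_i X_{t-i} + eps_t, the
one-step-ahead conditional mean is
  E[X_{t+1} | X_t, ...] = c + sum_i phi_i X_{t+1-i}.
Substitute known values:
  E[X_{t+1} | ...] = (0.059) * (5) + (-0.281) * (-4)
                   = 1.4190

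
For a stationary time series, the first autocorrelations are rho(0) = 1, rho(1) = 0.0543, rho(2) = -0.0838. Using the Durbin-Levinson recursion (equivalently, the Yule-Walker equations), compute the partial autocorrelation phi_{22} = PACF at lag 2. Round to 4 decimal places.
\phi_{22} = -0.0870

The PACF at lag k is phi_{kk}, the last component of the solution
to the Yule-Walker system G_k phi = r_k where
  (G_k)_{ij} = rho(|i - j|), (r_k)_i = rho(i), i,j = 1..k.
Equivalently, Durbin-Levinson gives phi_{kk} iteratively:
  phi_{11} = rho(1)
  phi_{kk} = [rho(k) - sum_{j=1..k-1} phi_{k-1,j} rho(k-j)]
            / [1 - sum_{j=1..k-1} phi_{k-1,j} rho(j)],
  phi_{k,j} = phi_{k-1,j} - phi_{kk} phi_{k-1,k-j},  j = 1..k-1.
Step k = 1:
  phi_11 = rho(1) = 0.0543.
Step k = 2:
  phi_22 = [rho(2) - phi_11 rho(1)] / [1 - phi_11 rho(1)] = [-0.0838 - (0.0543)(0.0543)] / [1 - (0.0543)(0.0543)]
         = -0.08674849 / 0.99705151 = -0.087.
Therefore phi_{22} = -0.0870.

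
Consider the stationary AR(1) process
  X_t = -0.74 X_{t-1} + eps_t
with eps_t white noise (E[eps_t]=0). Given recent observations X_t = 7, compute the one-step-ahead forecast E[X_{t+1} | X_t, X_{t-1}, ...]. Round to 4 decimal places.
E[X_{t+1} \mid \mathcal F_t] = -5.1800

For an AR(p) model X_t = c + sum_i phi_i X_{t-i} + eps_t, the
one-step-ahead conditional mean is
  E[X_{t+1} | X_t, ...] = c + sum_i phi_i X_{t+1-i}.
Substitute known values:
  E[X_{t+1} | ...] = (-0.74) * (7)
                   = -5.1800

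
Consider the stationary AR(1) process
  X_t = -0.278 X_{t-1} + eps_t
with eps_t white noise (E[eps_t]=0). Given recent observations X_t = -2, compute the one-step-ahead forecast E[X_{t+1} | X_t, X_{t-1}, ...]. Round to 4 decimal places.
E[X_{t+1} \mid \mathcal F_t] = 0.5560

For an AR(p) model X_t = c + sum_i phi_i X_{t-i} + eps_t, the
one-step-ahead conditional mean is
  E[X_{t+1} | X_t, ...] = c + sum_i phi_i X_{t+1-i}.
Substitute known values:
  E[X_{t+1} | ...] = (-0.278) * (-2)
                   = 0.5560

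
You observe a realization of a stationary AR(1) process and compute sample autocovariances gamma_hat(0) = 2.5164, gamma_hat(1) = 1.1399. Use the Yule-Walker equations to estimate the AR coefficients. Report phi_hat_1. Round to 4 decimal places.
\hat\phi_{1} = 0.4530

The Yule-Walker equations for an AR(p) process read, in matrix form,
  Gamma_p phi = r_p,   with   (Gamma_p)_{ij} = gamma(|i - j|),
                       (r_p)_i = gamma(i),   i,j = 1..p.
Substitute the sample gammas (Toeplitz matrix and right-hand side of size 1):
  Gamma_p = [[2.5164]]
  r_p     = [1.1399]
With p = 1 this is the single equation gamma(0) phi_1 = gamma(1):
  phi_hat_1 = gamma(1) / gamma(0) = 1.1399 / 2.5164 = 0.4530.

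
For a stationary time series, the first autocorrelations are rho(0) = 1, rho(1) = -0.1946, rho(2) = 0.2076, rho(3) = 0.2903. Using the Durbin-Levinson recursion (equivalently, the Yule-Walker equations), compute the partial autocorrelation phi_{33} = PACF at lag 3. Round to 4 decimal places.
\phi_{33} = 0.3839

The PACF at lag k is phi_{kk}, the last component of the solution
to the Yule-Walker system G_k phi = r_k where
  (G_k)_{ij} = rho(|i - j|), (r_k)_i = rho(i), i,j = 1..k.
Equivalently, Durbin-Levinson gives phi_{kk} iteratively:
  phi_{11} = rho(1)
  phi_{kk} = [rho(k) - sum_{j=1..k-1} phi_{k-1,j} rho(k-j)]
            / [1 - sum_{j=1..k-1} phi_{k-1,j} rho(j)],
  phi_{k,j} = phi_{k-1,j} - phi_{kk} phi_{k-1,k-j},  j = 1..k-1.
Step k = 1:
  phi_11 = rho(1) = -0.1946.
Step k = 2:
  phi_22 = [rho(2) - phi_11 rho(1)] / [1 - phi_11 rho(1)] = [0.2076 - (-0.1946)(-0.1946)] / [1 - (-0.1946)(-0.1946)]
         = 0.16973084 / 0.96213084 = 0.176411.
  Update: phi_21 = phi_11 - phi_22 phi_11 = -0.1946 - (0.176411)(-0.1946) = -0.16027.
Step k = 3:
  phi_33 = [rho(3) - phi_21 rho(2) - phi_22 rho(1)] / [1 - phi_21 rho(1) - phi_22 rho(2)]
    numerator   = 0.2903 - (-0.16027)(0.2076) - (0.176411)(-0.1946) = 0.35790178
    denominator = 1 - (-0.16027)(-0.1946) - (0.176411)(0.2076) = 0.93218839
  phi_33 = 0.35790178 / 0.93218839 = 0.3839.
Therefore phi_{33} = 0.3839.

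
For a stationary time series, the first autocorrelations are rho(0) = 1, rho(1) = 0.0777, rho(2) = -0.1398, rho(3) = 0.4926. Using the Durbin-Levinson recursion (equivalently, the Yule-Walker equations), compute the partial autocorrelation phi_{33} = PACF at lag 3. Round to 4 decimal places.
\phi_{33} = 0.5310

The PACF at lag k is phi_{kk}, the last component of the solution
to the Yule-Walker system G_k phi = r_k where
  (G_k)_{ij} = rho(|i - j|), (r_k)_i = rho(i), i,j = 1..k.
Equivalently, Durbin-Levinson gives phi_{kk} iteratively:
  phi_{11} = rho(1)
  phi_{kk} = [rho(k) - sum_{j=1..k-1} phi_{k-1,j} rho(k-j)]
            / [1 - sum_{j=1..k-1} phi_{k-1,j} rho(j)],
  phi_{k,j} = phi_{k-1,j} - phi_{kk} phi_{k-1,k-j},  j = 1..k-1.
Step k = 1:
  phi_11 = rho(1) = 0.0777.
Step k = 2:
  phi_22 = [rho(2) - phi_11 rho(1)] / [1 - phi_11 rho(1)] = [-0.1398 - (0.0777)(0.0777)] / [1 - (0.0777)(0.0777)]
         = -0.14583729 / 0.99396271 = -0.146723.
  Update: phi_21 = phi_11 - phi_22 phi_11 = 0.0777 - (-0.146723)(0.0777) = 0.0891.
Step k = 3:
  phi_33 = [rho(3) - phi_21 rho(2) - phi_22 rho(1)] / [1 - phi_21 rho(1) - phi_22 rho(2)]
    numerator   = 0.4926 - (0.0891)(-0.1398) - (-0.146723)(0.0777) = 0.51645662
    denominator = 1 - (0.0891)(0.0777) - (-0.146723)(-0.1398) = 0.97256501
  phi_33 = 0.51645662 / 0.97256501 = 0.531.
Therefore phi_{33} = 0.5310.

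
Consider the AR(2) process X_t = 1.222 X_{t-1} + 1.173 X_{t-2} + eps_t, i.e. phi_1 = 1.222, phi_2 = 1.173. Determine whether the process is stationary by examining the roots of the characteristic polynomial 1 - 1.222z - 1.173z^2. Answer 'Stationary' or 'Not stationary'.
\text{Not stationary}

The AR(p) characteristic polynomial is P(z) = 1 - 1.222z - 1.173z^2.
Stationarity requires all roots to lie outside the unit circle, i.e. |z| > 1 for every root.
Set 1 + (-1.222) z + (-1.173) z^2 = 0, i.e. a z^2 + b z + c = 0 with a = -1.173, b = -1.222, c = 1.
Discriminant D = b^2 - 4ac = (-1.222)^2 - 4*(-1.173)*1 = 1.493284 - (-4.692) = 6.185284.
D >= 0, so the roots are real: z = (-b +/- sqrt(D)) / (2a) = (1.222 +/- 2.487023) / (-2.346).
  z_1 = (1.222 + 2.487023) / (-2.346) = -1.581,   |z_1| = 1.581.
  z_2 = (1.222 - 2.487023) / (-2.346) = 0.5392,   |z_2| = 0.5392.
Moduli of all roots: 1.5810, 0.5392.
All moduli strictly greater than 1? No.
Verdict: Not stationary.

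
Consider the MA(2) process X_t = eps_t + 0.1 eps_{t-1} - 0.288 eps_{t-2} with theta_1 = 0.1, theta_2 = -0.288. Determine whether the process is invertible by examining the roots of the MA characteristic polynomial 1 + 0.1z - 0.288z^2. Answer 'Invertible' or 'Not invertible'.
\text{Invertible}

The MA(q) characteristic polynomial is P(z) = 1 + 0.1z - 0.288z^2.
Invertibility requires all roots to lie outside the unit circle, i.e. |z| > 1 for every root.
Set 1 + (0.1) z + (-0.288) z^2 = 0, i.e. a z^2 + b z + c = 0 with a = -0.288, b = 0.1, c = 1.
Discriminant D = b^2 - 4ac = (0.1)^2 - 4*(-0.288)*1 = 0.01 - (-1.152) = 1.162.
D >= 0, so the roots are real: z = (-b +/- sqrt(D)) / (2a) = (-0.1 +/- 1.077961) / (-0.576).
  z_1 = (-0.1 + 1.077961) / (-0.576) = -1.6978,   |z_1| = 1.6978.
  z_2 = (-0.1 - 1.077961) / (-0.576) = 2.0451,   |z_2| = 2.0451.
Moduli of all roots: 1.6978, 2.0451.
All moduli strictly greater than 1? Yes.
Verdict: Invertible.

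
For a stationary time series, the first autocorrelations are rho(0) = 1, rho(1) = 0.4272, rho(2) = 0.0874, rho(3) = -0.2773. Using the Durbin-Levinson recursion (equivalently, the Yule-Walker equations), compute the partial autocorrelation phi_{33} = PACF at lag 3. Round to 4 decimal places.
\phi_{33} = -0.3339

The PACF at lag k is phi_{kk}, the last component of the solution
to the Yule-Walker system G_k phi = r_k where
  (G_k)_{ij} = rho(|i - j|), (r_k)_i = rho(i), i,j = 1..k.
Equivalently, Durbin-Levinson gives phi_{kk} iteratively:
  phi_{11} = rho(1)
  phi_{kk} = [rho(k) - sum_{j=1..k-1} phi_{k-1,j} rho(k-j)]
            / [1 - sum_{j=1..k-1} phi_{k-1,j} rho(j)],
  phi_{k,j} = phi_{k-1,j} - phi_{kk} phi_{k-1,k-j},  j = 1..k-1.
Step k = 1:
  phi_11 = rho(1) = 0.4272.
Step k = 2:
  phi_22 = [rho(2) - phi_11 rho(1)] / [1 - phi_11 rho(1)] = [0.0874 - (0.4272)(0.4272)] / [1 - (0.4272)(0.4272)]
         = -0.09509984 / 0.81750016 = -0.11633.
  Update: phi_21 = phi_11 - phi_22 phi_11 = 0.4272 - (-0.11633)(0.4272) = 0.476896.
Step k = 3:
  phi_33 = [rho(3) - phi_21 rho(2) - phi_22 rho(1)] / [1 - phi_21 rho(1) - phi_22 rho(2)]
    numerator   = -0.2773 - (0.476896)(0.0874) - (-0.11633)(0.4272) = -0.26928453
    denominator = 1 - (0.476896)(0.4272) - (-0.11633)(0.0874) = 0.80643719
  phi_33 = -0.26928453 / 0.80643719 = -0.3339.
Therefore phi_{33} = -0.3339.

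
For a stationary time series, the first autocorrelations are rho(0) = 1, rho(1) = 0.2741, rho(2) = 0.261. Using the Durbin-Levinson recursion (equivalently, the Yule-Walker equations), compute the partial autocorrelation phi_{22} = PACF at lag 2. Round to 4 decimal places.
\phi_{22} = 0.2010

The PACF at lag k is phi_{kk}, the last component of the solution
to the Yule-Walker system G_k phi = r_k where
  (G_k)_{ij} = rho(|i - j|), (r_k)_i = rho(i), i,j = 1..k.
Equivalently, Durbin-Levinson gives phi_{kk} iteratively:
  phi_{11} = rho(1)
  phi_{kk} = [rho(k) - sum_{j=1..k-1} phi_{k-1,j} rho(k-j)]
            / [1 - sum_{j=1..k-1} phi_{k-1,j} rho(j)],
  phi_{k,j} = phi_{k-1,j} - phi_{kk} phi_{k-1,k-j},  j = 1..k-1.
Step k = 1:
  phi_11 = rho(1) = 0.2741.
Step k = 2:
  phi_22 = [rho(2) - phi_11 rho(1)] / [1 - phi_11 rho(1)] = [0.261 - (0.2741)(0.2741)] / [1 - (0.2741)(0.2741)]
         = 0.18586919 / 0.92486919 = 0.201.
Therefore phi_{22} = 0.2010.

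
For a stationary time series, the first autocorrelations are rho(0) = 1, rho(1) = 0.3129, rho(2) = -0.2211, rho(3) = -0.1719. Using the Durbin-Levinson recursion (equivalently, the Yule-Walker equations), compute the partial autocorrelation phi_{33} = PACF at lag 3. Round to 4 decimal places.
\phi_{33} = 0.0410

The PACF at lag k is phi_{kk}, the last component of the solution
to the Yule-Walker system G_k phi = r_k where
  (G_k)_{ij} = rho(|i - j|), (r_k)_i = rho(i), i,j = 1..k.
Equivalently, Durbin-Levinson gives phi_{kk} iteratively:
  phi_{11} = rho(1)
  phi_{kk} = [rho(k) - sum_{j=1..k-1} phi_{k-1,j} rho(k-j)]
            / [1 - sum_{j=1..k-1} phi_{k-1,j} rho(j)],
  phi_{k,j} = phi_{k-1,j} - phi_{kk} phi_{k-1,k-j},  j = 1..k-1.
Step k = 1:
  phi_11 = rho(1) = 0.3129.
Step k = 2:
  phi_22 = [rho(2) - phi_11 rho(1)] / [1 - phi_11 rho(1)] = [-0.2211 - (0.3129)(0.3129)] / [1 - (0.3129)(0.3129)]
         = -0.31900641 / 0.90209359 = -0.353629.
  Update: phi_21 = phi_11 - phi_22 phi_11 = 0.3129 - (-0.353629)(0.3129) = 0.42355.
Step k = 3:
  phi_33 = [rho(3) - phi_21 rho(2) - phi_22 rho(1)] / [1 - phi_21 rho(1) - phi_22 rho(2)]
    numerator   = -0.1719 - (0.42355)(-0.2211) - (-0.353629)(0.3129) = 0.03239751
    denominator = 1 - (0.42355)(0.3129) - (-0.353629)(-0.2211) = 0.78928369
  phi_33 = 0.03239751 / 0.78928369 = 0.041.
Therefore phi_{33} = 0.0410.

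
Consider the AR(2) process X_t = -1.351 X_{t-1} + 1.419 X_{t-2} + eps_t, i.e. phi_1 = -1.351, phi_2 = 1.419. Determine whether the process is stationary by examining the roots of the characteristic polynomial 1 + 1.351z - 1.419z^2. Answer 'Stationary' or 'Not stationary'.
\text{Not stationary}

The AR(p) characteristic polynomial is P(z) = 1 + 1.351z - 1.419z^2.
Stationarity requires all roots to lie outside the unit circle, i.e. |z| > 1 for every root.
Set 1 + (1.351) z + (-1.419) z^2 = 0, i.e. a z^2 + b z + c = 0 with a = -1.419, b = 1.351, c = 1.
Discriminant D = b^2 - 4ac = (1.351)^2 - 4*(-1.419)*1 = 1.825201 - (-5.676) = 7.501201.
D >= 0, so the roots are real: z = (-b +/- sqrt(D)) / (2a) = (-1.351 +/- 2.738832) / (-2.838).
  z_1 = (-1.351 + 2.738832) / (-2.838) = -0.489,   |z_1| = 0.489.
  z_2 = (-1.351 - 2.738832) / (-2.838) = 1.4411,   |z_2| = 1.4411.
Moduli of all roots: 0.4890, 1.4411.
All moduli strictly greater than 1? No.
Verdict: Not stationary.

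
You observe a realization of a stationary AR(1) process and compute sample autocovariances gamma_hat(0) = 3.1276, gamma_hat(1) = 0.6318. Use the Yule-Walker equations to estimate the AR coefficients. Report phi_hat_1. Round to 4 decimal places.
\hat\phi_{1} = 0.2020

The Yule-Walker equations for an AR(p) process read, in matrix form,
  Gamma_p phi = r_p,   with   (Gamma_p)_{ij} = gamma(|i - j|),
                       (r_p)_i = gamma(i),   i,j = 1..p.
Substitute the sample gammas (Toeplitz matrix and right-hand side of size 1):
  Gamma_p = [[3.1276]]
  r_p     = [0.6318]
With p = 1 this is the single equation gamma(0) phi_1 = gamma(1):
  phi_hat_1 = gamma(1) / gamma(0) = 0.6318 / 3.1276 = 0.2020.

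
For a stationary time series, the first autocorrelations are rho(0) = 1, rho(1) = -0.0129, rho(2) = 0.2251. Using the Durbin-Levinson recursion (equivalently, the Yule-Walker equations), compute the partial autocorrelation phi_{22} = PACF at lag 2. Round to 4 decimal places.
\phi_{22} = 0.2250

The PACF at lag k is phi_{kk}, the last component of the solution
to the Yule-Walker system G_k phi = r_k where
  (G_k)_{ij} = rho(|i - j|), (r_k)_i = rho(i), i,j = 1..k.
Equivalently, Durbin-Levinson gives phi_{kk} iteratively:
  phi_{11} = rho(1)
  phi_{kk} = [rho(k) - sum_{j=1..k-1} phi_{k-1,j} rho(k-j)]
            / [1 - sum_{j=1..k-1} phi_{k-1,j} rho(j)],
  phi_{k,j} = phi_{k-1,j} - phi_{kk} phi_{k-1,k-j},  j = 1..k-1.
Step k = 1:
  phi_11 = rho(1) = -0.0129.
Step k = 2:
  phi_22 = [rho(2) - phi_11 rho(1)] / [1 - phi_11 rho(1)] = [0.2251 - (-0.0129)(-0.0129)] / [1 - (-0.0129)(-0.0129)]
         = 0.22493359 / 0.99983359 = 0.225.
Therefore phi_{22} = 0.2250.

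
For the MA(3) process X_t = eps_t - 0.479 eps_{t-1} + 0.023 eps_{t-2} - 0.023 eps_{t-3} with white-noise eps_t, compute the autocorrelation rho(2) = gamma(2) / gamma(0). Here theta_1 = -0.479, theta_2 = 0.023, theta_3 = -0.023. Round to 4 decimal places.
\rho(2) = 0.0276

For an MA(q) process with theta_0 = 1, the autocovariance is
  gamma(k) = sigma^2 * sum_{i=0..q-k} theta_i * theta_{i+k},
and rho(k) = gamma(k) / gamma(0). Sigma^2 cancels.
  numerator   = (1)*(0.023) + (-0.479)*(-0.023) = 0.034017.
  denominator = (1)^2 + (-0.479)^2 + (0.023)^2 + (-0.023)^2 = 1.230499.
  rho(2) = 0.034017 / 1.230499 = 0.0276.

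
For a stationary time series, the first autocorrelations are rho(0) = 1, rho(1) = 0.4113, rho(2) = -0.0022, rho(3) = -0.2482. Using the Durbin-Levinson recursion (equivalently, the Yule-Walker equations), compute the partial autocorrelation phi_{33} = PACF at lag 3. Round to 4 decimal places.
\phi_{33} = -0.2040

The PACF at lag k is phi_{kk}, the last component of the solution
to the Yule-Walker system G_k phi = r_k where
  (G_k)_{ij} = rho(|i - j|), (r_k)_i = rho(i), i,j = 1..k.
Equivalently, Durbin-Levinson gives phi_{kk} iteratively:
  phi_{11} = rho(1)
  phi_{kk} = [rho(k) - sum_{j=1..k-1} phi_{k-1,j} rho(k-j)]
            / [1 - sum_{j=1..k-1} phi_{k-1,j} rho(j)],
  phi_{k,j} = phi_{k-1,j} - phi_{kk} phi_{k-1,k-j},  j = 1..k-1.
Step k = 1:
  phi_11 = rho(1) = 0.4113.
Step k = 2:
  phi_22 = [rho(2) - phi_11 rho(1)] / [1 - phi_11 rho(1)] = [-0.0022 - (0.4113)(0.4113)] / [1 - (0.4113)(0.4113)]
         = -0.17136769 / 0.83083231 = -0.20626.
  Update: phi_21 = phi_11 - phi_22 phi_11 = 0.4113 - (-0.20626)(0.4113) = 0.496135.
Step k = 3:
  phi_33 = [rho(3) - phi_21 rho(2) - phi_22 rho(1)] / [1 - phi_21 rho(1) - phi_22 rho(2)]
    numerator   = -0.2482 - (0.496135)(-0.0022) - (-0.20626)(0.4113) = -0.16227366
    denominator = 1 - (0.496135)(0.4113) - (-0.20626)(-0.0022) = 0.79548597
  phi_33 = -0.16227366 / 0.79548597 = -0.204.
Therefore phi_{33} = -0.2040.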